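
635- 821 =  -186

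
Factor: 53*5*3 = 795 = 3^1*5^1*53^1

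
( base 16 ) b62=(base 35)2d9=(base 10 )2914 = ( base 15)ce4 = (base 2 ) 101101100010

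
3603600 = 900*4004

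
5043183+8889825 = 13933008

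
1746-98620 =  - 96874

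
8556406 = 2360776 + 6195630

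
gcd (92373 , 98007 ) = 3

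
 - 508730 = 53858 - 562588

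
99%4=3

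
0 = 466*0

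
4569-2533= 2036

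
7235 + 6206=13441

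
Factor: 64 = 2^6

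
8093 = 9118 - 1025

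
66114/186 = 11019/31 = 355.45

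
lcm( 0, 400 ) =0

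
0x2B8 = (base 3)221210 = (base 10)696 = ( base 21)1C3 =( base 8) 1270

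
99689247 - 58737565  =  40951682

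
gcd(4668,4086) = 6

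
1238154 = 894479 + 343675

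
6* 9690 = 58140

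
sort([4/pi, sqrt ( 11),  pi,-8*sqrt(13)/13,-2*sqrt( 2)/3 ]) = [-8*sqrt (13 )/13, - 2*sqrt( 2) /3, 4/pi, pi,  sqrt( 11)] 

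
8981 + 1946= 10927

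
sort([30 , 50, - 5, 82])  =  [-5,30,  50,  82 ] 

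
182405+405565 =587970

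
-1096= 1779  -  2875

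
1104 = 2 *552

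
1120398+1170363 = 2290761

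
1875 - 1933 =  - 58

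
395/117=3+44/117=3.38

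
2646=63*42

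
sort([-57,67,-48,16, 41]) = [ - 57, - 48,16, 41,67] 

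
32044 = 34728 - 2684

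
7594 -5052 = 2542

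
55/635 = 11/127 = 0.09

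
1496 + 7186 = 8682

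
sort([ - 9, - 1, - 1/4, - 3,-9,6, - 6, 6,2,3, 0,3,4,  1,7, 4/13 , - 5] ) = [  -  9, - 9, - 6,-5, - 3,  -  1, - 1/4,0,  4/13,1,2,3,3, 4,6,6, 7] 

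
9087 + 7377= 16464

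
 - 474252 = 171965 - 646217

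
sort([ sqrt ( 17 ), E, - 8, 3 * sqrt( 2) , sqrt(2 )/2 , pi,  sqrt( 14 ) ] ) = [ - 8, sqrt( 2 ) /2,E, pi, sqrt( 14 ), sqrt(17),3*sqrt( 2)]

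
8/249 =8/249  =  0.03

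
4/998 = 2/499 = 0.00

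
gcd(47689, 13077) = 1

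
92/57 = 1 + 35/57 = 1.61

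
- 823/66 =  - 823/66 = -12.47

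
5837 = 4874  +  963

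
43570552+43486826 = 87057378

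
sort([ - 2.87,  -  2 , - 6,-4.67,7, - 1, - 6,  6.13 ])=[ - 6, - 6,-4.67, - 2.87,  -  2,  -  1 , 6.13,7 ]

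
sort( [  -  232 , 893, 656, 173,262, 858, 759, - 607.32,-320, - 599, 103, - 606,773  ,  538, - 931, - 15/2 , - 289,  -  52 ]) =[ - 931, - 607.32, - 606,- 599,-320, - 289, - 232, - 52, - 15/2,103, 173,  262,538, 656,759,773, 858,  893 ] 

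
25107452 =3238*7754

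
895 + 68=963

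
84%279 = 84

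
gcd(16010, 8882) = 2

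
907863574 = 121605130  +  786258444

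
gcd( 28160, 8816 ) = 16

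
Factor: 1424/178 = 2^3 = 8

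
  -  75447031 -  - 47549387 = -27897644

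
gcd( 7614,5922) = 846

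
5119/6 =5119/6 = 853.17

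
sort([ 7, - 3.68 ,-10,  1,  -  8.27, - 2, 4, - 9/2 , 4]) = [ - 10, - 8.27, - 9/2,-3.68 , - 2 , 1,4,4,  7] 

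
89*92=8188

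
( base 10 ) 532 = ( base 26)KC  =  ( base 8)1024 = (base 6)2244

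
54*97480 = 5263920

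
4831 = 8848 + - 4017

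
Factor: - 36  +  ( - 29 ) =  - 65 = - 5^1 * 13^1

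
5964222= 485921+5478301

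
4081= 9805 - 5724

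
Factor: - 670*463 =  - 310210 = - 2^1*5^1*67^1 * 463^1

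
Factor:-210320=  - 2^4*5^1*11^1 * 239^1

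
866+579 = 1445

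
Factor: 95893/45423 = 19/9 = 3^(-2 )*19^1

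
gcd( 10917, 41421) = 3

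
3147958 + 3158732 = 6306690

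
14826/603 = 24+118/201 = 24.59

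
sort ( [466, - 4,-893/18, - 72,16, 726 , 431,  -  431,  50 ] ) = [-431 , -72 ,-893/18,  -  4,16, 50 , 431,  466,726]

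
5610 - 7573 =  - 1963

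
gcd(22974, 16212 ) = 42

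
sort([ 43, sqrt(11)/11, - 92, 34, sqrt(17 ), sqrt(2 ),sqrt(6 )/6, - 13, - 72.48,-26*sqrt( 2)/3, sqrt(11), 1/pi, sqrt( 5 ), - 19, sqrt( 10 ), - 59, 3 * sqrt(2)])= [ - 92, - 72.48, - 59, - 19, -13, - 26*sqrt( 2)/3, sqrt(11)/11,  1/pi, sqrt(6) /6, sqrt( 2), sqrt(5 ), sqrt (10), sqrt(11 ) , sqrt( 17),3*sqrt(2),34, 43 ] 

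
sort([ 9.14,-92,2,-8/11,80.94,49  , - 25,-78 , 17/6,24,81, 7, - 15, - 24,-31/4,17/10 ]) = [ - 92,  -  78,-25 ,-24, - 15, - 31/4,-8/11, 17/10,2,17/6, 7,9.14, 24,49, 80.94,81 ]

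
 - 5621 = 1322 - 6943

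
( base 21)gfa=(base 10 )7381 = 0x1CD5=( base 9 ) 11111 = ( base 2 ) 1110011010101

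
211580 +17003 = 228583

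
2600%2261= 339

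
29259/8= 3657 + 3/8  =  3657.38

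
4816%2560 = 2256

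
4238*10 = 42380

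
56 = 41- - 15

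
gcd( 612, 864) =36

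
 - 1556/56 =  - 389/14 = - 27.79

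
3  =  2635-2632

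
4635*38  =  176130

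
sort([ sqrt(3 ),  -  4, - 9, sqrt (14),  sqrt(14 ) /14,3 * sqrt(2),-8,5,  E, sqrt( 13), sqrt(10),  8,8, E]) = [ - 9,-8,  -  4, sqrt( 14) /14,sqrt( 3),E,E, sqrt( 10), sqrt( 13 ),sqrt( 14) , 3 * sqrt(2 ),5,8,  8]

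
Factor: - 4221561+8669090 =4447529  =  4447529^1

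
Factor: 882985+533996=3^1*283^1*1669^1 = 1416981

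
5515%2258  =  999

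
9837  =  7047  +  2790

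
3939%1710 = 519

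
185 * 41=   7585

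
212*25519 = 5410028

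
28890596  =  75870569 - 46979973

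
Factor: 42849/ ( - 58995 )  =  -3^1 * 5^( - 1 ) * 19^( - 1 ) * 23^1 = - 69/95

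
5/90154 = 5/90154 = 0.00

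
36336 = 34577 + 1759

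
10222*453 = 4630566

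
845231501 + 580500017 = 1425731518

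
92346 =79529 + 12817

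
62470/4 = 31235/2  =  15617.50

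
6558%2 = 0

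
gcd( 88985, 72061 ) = 1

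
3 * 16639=49917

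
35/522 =35/522 = 0.07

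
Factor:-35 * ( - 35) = 5^2 * 7^2=1225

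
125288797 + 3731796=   129020593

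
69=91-22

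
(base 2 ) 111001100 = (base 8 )714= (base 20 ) 130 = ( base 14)24c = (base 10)460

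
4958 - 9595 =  - 4637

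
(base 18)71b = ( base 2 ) 100011111001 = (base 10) 2297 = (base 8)4371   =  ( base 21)548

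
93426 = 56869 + 36557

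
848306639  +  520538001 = 1368844640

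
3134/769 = 3134/769 = 4.08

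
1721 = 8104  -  6383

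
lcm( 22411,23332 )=1703236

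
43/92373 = 43/92373 = 0.00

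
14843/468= 14843/468 = 31.72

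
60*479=28740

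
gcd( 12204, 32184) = 108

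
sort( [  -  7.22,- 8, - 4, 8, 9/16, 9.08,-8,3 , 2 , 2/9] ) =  [ - 8, - 8,  -  7.22, - 4, 2/9, 9/16, 2, 3,8, 9.08]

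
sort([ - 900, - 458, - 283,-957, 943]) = [ - 957, - 900, -458, - 283, 943]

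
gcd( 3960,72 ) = 72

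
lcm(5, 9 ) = 45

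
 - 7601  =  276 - 7877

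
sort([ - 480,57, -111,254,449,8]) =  [ - 480, - 111, 8, 57,254, 449]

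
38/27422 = 19/13711 = 0.00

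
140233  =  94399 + 45834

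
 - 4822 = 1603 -6425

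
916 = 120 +796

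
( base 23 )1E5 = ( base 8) 1530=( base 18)2BA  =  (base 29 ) 10F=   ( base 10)856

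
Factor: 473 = 11^1 * 43^1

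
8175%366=123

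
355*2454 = 871170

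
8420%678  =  284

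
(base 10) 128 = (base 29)4C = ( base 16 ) 80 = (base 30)48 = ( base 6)332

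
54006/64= 843 + 27/32=843.84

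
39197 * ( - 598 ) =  - 23439806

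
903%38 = 29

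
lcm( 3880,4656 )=23280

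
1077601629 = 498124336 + 579477293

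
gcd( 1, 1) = 1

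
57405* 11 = 631455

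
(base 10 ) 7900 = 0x1EDC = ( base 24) DH4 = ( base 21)HJ4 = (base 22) G72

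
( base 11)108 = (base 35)3O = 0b10000001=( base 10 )129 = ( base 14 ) 93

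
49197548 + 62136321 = 111333869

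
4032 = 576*7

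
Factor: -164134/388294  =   - 149^(-1 )*1303^(-1)*82067^1 = - 82067/194147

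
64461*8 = 515688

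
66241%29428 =7385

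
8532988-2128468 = 6404520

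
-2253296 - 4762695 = -7015991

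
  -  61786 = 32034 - 93820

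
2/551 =2/551 = 0.00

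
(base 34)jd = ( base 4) 22103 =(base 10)659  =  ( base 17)24d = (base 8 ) 1223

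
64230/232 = 276 + 99/116 = 276.85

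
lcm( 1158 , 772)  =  2316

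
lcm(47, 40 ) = 1880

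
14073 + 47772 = 61845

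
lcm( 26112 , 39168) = 78336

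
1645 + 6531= 8176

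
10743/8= 10743/8 = 1342.88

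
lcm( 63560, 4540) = 63560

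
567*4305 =2440935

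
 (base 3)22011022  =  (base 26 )8KK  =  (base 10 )5948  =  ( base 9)8138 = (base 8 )13474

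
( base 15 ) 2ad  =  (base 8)1145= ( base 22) 15j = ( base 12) 431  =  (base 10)613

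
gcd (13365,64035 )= 45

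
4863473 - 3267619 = 1595854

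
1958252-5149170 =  -3190918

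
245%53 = 33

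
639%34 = 27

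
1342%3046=1342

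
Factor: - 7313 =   -  71^1*103^1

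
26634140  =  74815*356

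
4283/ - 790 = - 6+457/790 = - 5.42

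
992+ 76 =1068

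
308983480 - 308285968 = 697512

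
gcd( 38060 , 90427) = 1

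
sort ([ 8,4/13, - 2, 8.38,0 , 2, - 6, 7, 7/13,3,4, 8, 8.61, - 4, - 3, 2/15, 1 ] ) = [ - 6, - 4,-3, - 2,0, 2/15 , 4/13,7/13,1 , 2 , 3,4,7,8,8, 8.38,8.61 ]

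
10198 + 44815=55013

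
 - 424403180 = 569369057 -993772237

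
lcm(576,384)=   1152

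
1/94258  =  1/94258=0.00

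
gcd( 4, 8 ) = 4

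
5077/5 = 5077/5 = 1015.40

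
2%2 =0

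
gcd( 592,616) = 8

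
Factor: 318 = 2^1*3^1*53^1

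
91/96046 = 91/96046 = 0.00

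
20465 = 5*4093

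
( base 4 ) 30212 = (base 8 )1446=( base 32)p6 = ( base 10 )806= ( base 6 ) 3422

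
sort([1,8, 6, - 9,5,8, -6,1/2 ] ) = [ -9, - 6, 1/2,1,5,6,8,  8]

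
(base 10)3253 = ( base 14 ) 1285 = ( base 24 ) 5fd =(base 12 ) 1A71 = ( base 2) 110010110101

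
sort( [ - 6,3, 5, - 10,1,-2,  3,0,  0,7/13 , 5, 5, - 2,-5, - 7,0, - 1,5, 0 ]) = [-10, - 7, - 6, - 5, - 2, - 2, - 1,0,0,  0, 0, 7/13, 1,3, 3, 5,5, 5,5]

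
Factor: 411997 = 59^1 * 6983^1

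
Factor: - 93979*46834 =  - 2^1*23417^1*93979^1= -4401412486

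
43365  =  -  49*(  -  885)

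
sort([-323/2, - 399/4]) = [ - 323/2,  -  399/4]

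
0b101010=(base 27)1f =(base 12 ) 36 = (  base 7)60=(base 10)42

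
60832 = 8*7604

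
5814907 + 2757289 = 8572196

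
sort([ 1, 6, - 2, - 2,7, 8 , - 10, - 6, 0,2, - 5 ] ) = [ - 10 , - 6 , - 5,-2, - 2, 0 , 1, 2,6,7,8] 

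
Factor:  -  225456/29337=  -  2^4*61^1* 127^(-1) =- 976/127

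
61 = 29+32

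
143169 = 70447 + 72722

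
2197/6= 366 + 1/6=366.17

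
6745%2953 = 839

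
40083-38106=1977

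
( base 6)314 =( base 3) 11101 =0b1110110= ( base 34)3g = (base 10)118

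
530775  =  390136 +140639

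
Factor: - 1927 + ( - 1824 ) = -3751 = - 11^2*31^1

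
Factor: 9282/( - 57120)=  - 2^( - 4)*5^( - 1 )*13^1 = - 13/80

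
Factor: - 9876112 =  - 2^4*617257^1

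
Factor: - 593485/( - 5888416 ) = 2^(  -  5)*5^1*29^1*4093^1*184013^(- 1)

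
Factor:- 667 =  - 23^1*29^1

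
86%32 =22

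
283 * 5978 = 1691774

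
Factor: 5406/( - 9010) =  - 3^1*5^( - 1) = - 3/5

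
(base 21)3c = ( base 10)75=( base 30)2F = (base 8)113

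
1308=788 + 520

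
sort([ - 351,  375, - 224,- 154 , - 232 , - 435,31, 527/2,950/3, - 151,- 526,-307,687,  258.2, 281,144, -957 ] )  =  [ - 957,  -  526, -435, - 351, - 307, - 232, - 224, - 154,-151, 31,144,258.2, 527/2, 281,950/3, 375, 687] 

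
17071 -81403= -64332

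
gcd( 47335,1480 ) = 5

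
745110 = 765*974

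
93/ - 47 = - 93/47 =- 1.98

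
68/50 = 34/25 = 1.36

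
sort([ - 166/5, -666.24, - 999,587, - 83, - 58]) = [ - 999, - 666.24, - 83, - 58,- 166/5, 587]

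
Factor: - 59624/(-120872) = 257/521 = 257^1*521^(- 1) 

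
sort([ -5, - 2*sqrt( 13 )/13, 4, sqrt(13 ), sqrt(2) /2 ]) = [-5 ,-2*sqrt( 13)/13, sqrt(2) /2, sqrt(13 ), 4 ]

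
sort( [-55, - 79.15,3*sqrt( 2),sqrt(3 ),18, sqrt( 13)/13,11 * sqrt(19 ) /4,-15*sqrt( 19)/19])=[ - 79.15, - 55 , - 15 * sqrt( 19)/19, sqrt(13) /13,  sqrt( 3 ), 3*sqrt(2),11*sqrt( 19)/4 , 18 ] 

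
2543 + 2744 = 5287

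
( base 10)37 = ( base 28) 19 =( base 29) 18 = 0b100101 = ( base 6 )101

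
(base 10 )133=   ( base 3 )11221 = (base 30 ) 4D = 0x85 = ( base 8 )205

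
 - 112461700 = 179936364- 292398064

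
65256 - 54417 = 10839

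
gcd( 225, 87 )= 3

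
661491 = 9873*67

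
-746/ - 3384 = 373/1692= 0.22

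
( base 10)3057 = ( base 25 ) 4M7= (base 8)5761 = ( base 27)456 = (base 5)44212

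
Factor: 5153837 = 13^1 * 396449^1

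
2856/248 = 357/31 = 11.52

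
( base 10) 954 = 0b1110111010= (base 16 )3ba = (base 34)s2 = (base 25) 1D4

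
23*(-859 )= - 19757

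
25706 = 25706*1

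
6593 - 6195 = 398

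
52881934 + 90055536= 142937470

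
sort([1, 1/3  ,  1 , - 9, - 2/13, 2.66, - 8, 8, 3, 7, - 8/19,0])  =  [  -  9, - 8,  -  8/19, - 2/13,0,1/3,1  ,  1, 2.66,3  ,  7,  8 ]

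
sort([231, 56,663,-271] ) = [ - 271, 56,231,663] 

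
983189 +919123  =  1902312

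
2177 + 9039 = 11216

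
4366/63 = 4366/63  =  69.30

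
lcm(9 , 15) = 45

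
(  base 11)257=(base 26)bi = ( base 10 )304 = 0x130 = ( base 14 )17A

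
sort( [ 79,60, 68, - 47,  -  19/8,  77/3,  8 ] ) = [ - 47,  -  19/8 , 8, 77/3,60,68,  79]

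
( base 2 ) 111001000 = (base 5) 3311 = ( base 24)J0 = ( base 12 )320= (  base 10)456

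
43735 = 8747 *5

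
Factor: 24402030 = 2^1*3^1 * 5^1*813401^1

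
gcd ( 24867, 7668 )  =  27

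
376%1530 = 376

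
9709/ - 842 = -12 + 395/842=- 11.53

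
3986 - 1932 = 2054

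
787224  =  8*98403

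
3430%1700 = 30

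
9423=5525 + 3898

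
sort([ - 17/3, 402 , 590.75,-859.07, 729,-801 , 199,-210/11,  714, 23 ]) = [ - 859.07,- 801, - 210/11, - 17/3, 23,  199 , 402 , 590.75,714, 729 ] 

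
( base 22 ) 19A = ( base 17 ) 26C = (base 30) N2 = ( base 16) 2b4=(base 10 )692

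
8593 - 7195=1398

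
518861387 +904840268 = 1423701655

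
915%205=95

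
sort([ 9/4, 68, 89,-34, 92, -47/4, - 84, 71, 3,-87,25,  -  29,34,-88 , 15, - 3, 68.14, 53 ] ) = [ - 88, - 87, - 84, -34, - 29,-47/4, - 3, 9/4, 3, 15, 25, 34,53, 68, 68.14, 71,  89, 92]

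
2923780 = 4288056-1364276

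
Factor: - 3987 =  - 3^2* 443^1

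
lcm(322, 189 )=8694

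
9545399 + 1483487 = 11028886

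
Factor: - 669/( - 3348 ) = 2^( - 2) * 3^(-2)*31^(- 1 )*223^1 = 223/1116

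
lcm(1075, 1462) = 36550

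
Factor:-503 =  - 503^1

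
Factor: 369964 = 2^2*7^1*73^1* 181^1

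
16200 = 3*5400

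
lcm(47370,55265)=331590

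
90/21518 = 45/10759=   0.00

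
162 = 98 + 64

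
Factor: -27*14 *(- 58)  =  2^2*3^3*7^1*29^1 = 21924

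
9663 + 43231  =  52894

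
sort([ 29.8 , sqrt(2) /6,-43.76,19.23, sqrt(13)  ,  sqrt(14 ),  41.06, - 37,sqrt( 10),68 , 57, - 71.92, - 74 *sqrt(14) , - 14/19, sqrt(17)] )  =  [- 74*sqrt( 14 ),  -  71.92, - 43.76, - 37, - 14/19, sqrt(2 )/6 , sqrt(10) , sqrt (13),sqrt(14),sqrt ( 17), 19.23,  29.8, 41.06,57, 68] 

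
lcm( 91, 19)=1729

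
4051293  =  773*5241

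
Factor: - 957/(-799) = 3^1*11^1*17^ (-1) * 29^1*47^( - 1) 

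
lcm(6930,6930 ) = 6930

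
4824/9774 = 268/543 = 0.49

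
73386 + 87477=160863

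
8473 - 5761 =2712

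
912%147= 30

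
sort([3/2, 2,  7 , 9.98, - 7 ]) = [ - 7 , 3/2,2,7, 9.98]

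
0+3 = 3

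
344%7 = 1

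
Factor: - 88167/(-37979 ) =3^1*163^( - 1) *233^( - 1)*29389^1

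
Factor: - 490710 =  - 2^1*3^1*5^1*11^1*1487^1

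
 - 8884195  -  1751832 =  - 10636027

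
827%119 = 113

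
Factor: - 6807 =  - 3^1*2269^1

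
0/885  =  0 = 0.00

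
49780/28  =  12445/7 = 1777.86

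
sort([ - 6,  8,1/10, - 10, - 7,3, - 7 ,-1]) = [ - 10,-7, - 7,-6, - 1, 1/10,3,8 ] 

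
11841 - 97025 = -85184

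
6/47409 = 2/15803 = 0.00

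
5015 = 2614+2401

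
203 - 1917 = -1714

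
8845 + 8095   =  16940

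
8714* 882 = 7685748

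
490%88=50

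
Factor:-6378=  - 2^1*3^1 * 1063^1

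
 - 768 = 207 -975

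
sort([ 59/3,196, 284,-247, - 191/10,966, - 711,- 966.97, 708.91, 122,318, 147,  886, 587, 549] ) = [ - 966.97, - 711, - 247,  -  191/10, 59/3,122, 147, 196, 284, 318 , 549,587,708.91 , 886, 966]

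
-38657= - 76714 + 38057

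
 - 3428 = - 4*857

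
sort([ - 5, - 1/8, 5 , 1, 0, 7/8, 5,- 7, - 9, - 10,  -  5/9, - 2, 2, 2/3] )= [ - 10, - 9, - 7, - 5, - 2,  -  5/9, - 1/8, 0,  2/3, 7/8,  1, 2,5,5]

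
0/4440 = 0 = 0.00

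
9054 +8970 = 18024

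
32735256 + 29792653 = 62527909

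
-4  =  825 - 829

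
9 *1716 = 15444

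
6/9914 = 3/4957 = 0.00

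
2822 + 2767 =5589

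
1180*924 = 1090320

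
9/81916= 9/81916 = 0.00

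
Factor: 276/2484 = 3^ (-2) = 1/9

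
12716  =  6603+6113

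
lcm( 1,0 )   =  0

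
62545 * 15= 938175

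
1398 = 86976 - 85578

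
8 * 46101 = 368808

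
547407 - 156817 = 390590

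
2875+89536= 92411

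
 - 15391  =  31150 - 46541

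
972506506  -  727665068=244841438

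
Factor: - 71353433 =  - 71353433^1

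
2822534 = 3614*781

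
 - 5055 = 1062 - 6117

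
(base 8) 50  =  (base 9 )44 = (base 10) 40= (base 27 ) 1d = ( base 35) 15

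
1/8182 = 1/8182=0.00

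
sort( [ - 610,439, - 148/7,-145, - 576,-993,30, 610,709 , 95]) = [  -  993,-610 , - 576,-145,-148/7,30,95,439, 610,709]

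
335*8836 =2960060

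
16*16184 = 258944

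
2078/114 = 18 + 13/57 = 18.23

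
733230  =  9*81470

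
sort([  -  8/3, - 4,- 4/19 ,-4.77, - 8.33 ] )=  [ - 8.33, - 4.77, - 4, - 8/3 ,- 4/19]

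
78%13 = 0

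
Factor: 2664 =2^3 * 3^2*37^1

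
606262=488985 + 117277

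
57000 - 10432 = 46568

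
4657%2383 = 2274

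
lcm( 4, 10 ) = 20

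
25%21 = 4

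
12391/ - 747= - 12391/747 = - 16.59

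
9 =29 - 20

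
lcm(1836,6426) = 12852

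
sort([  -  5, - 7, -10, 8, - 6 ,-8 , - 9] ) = [ - 10,-9, -8,- 7, - 6, - 5,  8]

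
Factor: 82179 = 3^2 * 23^1*  397^1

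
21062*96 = 2021952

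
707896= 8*88487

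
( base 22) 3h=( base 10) 83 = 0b1010011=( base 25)38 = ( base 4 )1103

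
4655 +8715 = 13370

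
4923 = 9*547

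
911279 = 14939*61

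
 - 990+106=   -  884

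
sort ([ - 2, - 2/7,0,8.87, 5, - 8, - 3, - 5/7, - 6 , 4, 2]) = [ - 8, - 6,  -  3,-2, - 5/7, - 2/7, 0,2, 4,5 , 8.87] 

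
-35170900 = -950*37022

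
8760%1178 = 514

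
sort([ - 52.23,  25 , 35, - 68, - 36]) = [ - 68 , - 52.23, - 36,25, 35] 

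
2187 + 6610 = 8797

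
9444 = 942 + 8502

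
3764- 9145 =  - 5381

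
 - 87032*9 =-783288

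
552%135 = 12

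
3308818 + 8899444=12208262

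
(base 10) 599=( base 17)214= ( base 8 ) 1127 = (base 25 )NO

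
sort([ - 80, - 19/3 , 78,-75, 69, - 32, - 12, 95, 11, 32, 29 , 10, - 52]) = [ - 80, - 75, - 52,-32, - 12, - 19/3, 10,11,  29,32,69, 78, 95]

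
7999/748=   7999/748= 10.69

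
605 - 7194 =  - 6589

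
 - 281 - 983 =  - 1264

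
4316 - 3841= 475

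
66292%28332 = 9628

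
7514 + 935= 8449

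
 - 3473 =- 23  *151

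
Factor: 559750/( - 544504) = -2^( - 2) *5^3* 29^( - 1)*2239^1*2347^ ( - 1 ) = - 279875/272252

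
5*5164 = 25820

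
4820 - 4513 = 307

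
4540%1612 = 1316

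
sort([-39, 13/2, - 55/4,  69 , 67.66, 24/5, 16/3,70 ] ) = [ - 39, - 55/4,24/5, 16/3,13/2, 67.66, 69, 70 ]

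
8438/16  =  527 + 3/8 = 527.38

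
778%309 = 160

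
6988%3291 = 406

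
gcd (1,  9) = 1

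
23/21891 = 23/21891 = 0.00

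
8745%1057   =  289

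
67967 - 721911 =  -653944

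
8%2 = 0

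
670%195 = 85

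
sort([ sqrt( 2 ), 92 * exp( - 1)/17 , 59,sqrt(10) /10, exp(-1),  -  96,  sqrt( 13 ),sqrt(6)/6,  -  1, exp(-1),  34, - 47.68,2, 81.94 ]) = [ - 96,- 47.68, - 1,sqrt(10 )/10, exp( - 1), exp(- 1),sqrt( 6) /6,sqrt(2 ), 92*exp( - 1 ) /17, 2 , sqrt( 13 ),34, 59, 81.94] 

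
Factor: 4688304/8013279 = 2^4*97673^1*2671093^( - 1)=1562768/2671093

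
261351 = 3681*71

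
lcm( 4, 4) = 4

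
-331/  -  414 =331/414 = 0.80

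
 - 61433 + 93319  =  31886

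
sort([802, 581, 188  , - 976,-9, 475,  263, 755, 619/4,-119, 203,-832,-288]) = [-976,  -  832,  -  288,  -  119,-9,  619/4, 188, 203, 263, 475 , 581 , 755,802 ]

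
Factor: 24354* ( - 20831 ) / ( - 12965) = 2^1*3^3*5^( - 1)*11^1*37^1*41^1*563^1 * 2593^( - 1)  =  507318174/12965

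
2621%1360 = 1261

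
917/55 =917/55 = 16.67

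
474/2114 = 237/1057=0.22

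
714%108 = 66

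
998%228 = 86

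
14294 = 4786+9508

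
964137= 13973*69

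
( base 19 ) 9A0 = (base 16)d6f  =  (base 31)3HT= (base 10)3439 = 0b110101101111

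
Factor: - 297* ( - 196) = 2^2*3^3*7^2 * 11^1 = 58212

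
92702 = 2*46351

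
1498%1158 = 340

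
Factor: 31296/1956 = 2^4 = 16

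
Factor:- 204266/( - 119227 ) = 2^1*109^1* 937^1*119227^( - 1)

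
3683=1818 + 1865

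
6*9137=54822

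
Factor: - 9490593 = -3^1*7^1*451933^1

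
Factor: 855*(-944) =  - 2^4 * 3^2*5^1 * 19^1*59^1 =-  807120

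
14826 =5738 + 9088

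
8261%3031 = 2199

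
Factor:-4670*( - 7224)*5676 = 191485990080= 2^6*3^2*5^1*7^1*11^1*43^2*467^1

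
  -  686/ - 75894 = 49/5421 = 0.01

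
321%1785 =321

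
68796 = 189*364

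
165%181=165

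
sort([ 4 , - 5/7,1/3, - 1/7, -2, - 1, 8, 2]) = [ - 2, - 1, - 5/7, - 1/7, 1/3 , 2 , 4,  8]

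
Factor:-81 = -3^4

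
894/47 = 894/47  =  19.02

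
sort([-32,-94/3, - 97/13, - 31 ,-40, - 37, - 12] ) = [-40, - 37,-32, - 94/3, - 31, - 12, - 97/13] 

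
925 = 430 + 495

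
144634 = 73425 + 71209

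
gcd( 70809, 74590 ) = 1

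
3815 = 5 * 763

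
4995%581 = 347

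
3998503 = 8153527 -4155024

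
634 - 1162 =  - 528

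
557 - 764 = - 207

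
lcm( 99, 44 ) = 396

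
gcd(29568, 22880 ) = 352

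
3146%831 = 653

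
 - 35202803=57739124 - 92941927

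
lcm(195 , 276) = 17940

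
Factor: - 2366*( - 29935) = 70826210 = 2^1*5^1*7^1*13^2*5987^1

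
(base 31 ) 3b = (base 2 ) 1101000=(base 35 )2y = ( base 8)150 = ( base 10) 104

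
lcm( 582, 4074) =4074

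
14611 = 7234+7377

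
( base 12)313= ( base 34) D5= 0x1bf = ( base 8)677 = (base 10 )447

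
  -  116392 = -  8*14549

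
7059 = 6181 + 878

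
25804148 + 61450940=87255088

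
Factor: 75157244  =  2^2*109^1*223^1*773^1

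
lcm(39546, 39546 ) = 39546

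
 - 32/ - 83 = 32/83 = 0.39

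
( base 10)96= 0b1100000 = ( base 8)140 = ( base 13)75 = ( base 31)33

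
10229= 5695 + 4534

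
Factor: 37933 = 7^1*5419^1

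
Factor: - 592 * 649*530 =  - 2^5 * 5^1*11^1 * 37^1*53^1*59^1 =- 203630240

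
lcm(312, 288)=3744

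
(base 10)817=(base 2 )1100110001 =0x331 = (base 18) 297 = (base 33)OP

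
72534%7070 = 1834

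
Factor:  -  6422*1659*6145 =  - 2^1*3^1 *5^1* 7^1*13^2*19^1*79^1* 1229^1 = -65469432210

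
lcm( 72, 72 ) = 72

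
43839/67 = 43839/67 = 654.31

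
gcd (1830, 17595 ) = 15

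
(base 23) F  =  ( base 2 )1111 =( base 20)f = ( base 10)15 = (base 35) F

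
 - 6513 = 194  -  6707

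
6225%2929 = 367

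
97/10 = 97/10 = 9.70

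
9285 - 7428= 1857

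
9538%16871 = 9538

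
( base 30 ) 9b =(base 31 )92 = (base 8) 431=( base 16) 119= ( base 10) 281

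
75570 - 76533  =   - 963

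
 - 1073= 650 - 1723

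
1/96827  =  1/96827 = 0.00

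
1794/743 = 1794/743 = 2.41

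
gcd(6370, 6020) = 70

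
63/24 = 2 + 5/8  =  2.62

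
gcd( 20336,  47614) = 2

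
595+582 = 1177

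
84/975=28/325 = 0.09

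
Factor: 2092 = 2^2*523^1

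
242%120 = 2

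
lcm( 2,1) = 2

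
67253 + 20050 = 87303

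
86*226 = 19436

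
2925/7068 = 975/2356 = 0.41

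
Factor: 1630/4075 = 2^1 * 5^( - 1) = 2/5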